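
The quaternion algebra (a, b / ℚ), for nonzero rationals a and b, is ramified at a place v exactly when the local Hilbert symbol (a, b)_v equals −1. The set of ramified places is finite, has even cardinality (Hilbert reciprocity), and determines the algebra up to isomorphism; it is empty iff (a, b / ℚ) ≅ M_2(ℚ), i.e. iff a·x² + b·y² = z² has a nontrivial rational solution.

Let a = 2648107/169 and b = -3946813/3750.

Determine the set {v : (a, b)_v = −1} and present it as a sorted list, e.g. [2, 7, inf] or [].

(a, b) ≡ (187, -78) mod (ℚ^×)²; places V = {2, 3, 5, 7, 11, 13, 17, 19, 29, ∞}.
(a,b)_7: α=2, u≡3; β=0, v≡5 (mod 7); (3|7)=-1, (5|7)=-1; sign (−1)^0·-1^0·-1^2 = +1.
(a,b)_13: α=-2, u≡7; β=1, v≡11 (mod 13); (7|13)=-1, (11|13)=-1; sign (−1)^0·-1^1·-1^-2 = -1.
(a,b)_19: α=0, u≡9; β=2, v≡7 (mod 19); (9|19)=+1, (7|19)=+1; sign (−1)^0·+1^2·+1^0 = +1.
(a,b)_11: α=1, u≡6; β=0, v≡2 (mod 11); (6|11)=-1, (2|11)=-1; sign (−1)^0·-1^0·-1^1 = -1.
(a,b)_5: α=0, u≡3; β=-4, v≡2 (mod 5); (3|5)=-1, (2|5)=-1; sign (−1)^0·-1^-4·-1^0 = +1.
(a,b)_29: α=0, u≡23; β=2, v≡7 (mod 29); (23|29)=+1, (7|29)=+1; sign (−1)^0·+1^2·+1^0 = +1.
(a,b)_∞: sgn(187)=+, sgn(-78)=−, so +1.
(a,b)_3: α=0, u≡1; β=-1, v≡1 (mod 3); (1|3)=+1, (1|3)=+1; sign (−1)^0·+1^-1·+1^0 = +1.
(a,b)_2: α=0, β=-1; u≡3, v≡1 (mod 8); ε(u)ε(v)=1·0, αω(v)=0·0, βω(u)=-1·1; sum ≡ 1  ⇒  -1.
(a,b)_17: α=3, u≡5; β=0, v≡6 (mod 17); (5|17)=-1, (6|17)=-1; sign (−1)^0·-1^0·-1^3 = -1.
(187, -78 / ℚ) ramifies at {2, 11, 13, 17}: a division algebra.

[2, 11, 13, 17]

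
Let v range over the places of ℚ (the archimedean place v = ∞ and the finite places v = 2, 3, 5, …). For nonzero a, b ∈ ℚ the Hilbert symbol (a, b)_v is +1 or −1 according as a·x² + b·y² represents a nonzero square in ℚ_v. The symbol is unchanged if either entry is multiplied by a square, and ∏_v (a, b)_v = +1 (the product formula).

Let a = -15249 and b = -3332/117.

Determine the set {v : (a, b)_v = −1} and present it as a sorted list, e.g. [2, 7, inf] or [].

Mod squares: a ≡ -15249, b ≡ -221. Check v ∈ {∞, 2, 3, 7, 13, 17, 23}.
v=13: a=13^1·(≡10), b=13^-1·(≡1) mod 13; (10|13)=+1, (1|13)=+1; (−1)^{1·-1·6}·(+1)^-1·(+1)^1 = +1.
v=∞: -15249 < 0 and -221 < 0  ⇒  (a,b)_∞ = -1.
v=23: a=23^1·(≡4), b=23^0·(≡13) mod 23; (4|23)=+1, (13|23)=+1; (−1)^{1·0·11}·(+1)^0·(+1)^1 = +1.
v=2: v_2(a)=0, v_2(b)=2; units ≡ 7, 3 (mod 8); ε·ε+αω+βω = 1·1+0·1+2·0 ≡ 1  ⇒  (a,b)_2 = -1.
v=3: a=3^1·(≡2), b=3^-2·(≡1) mod 3; (2|3)=-1, (1|3)=+1; (−1)^{1·-2·1}·(-1)^-2·(+1)^1 = +1.
v=7: a=7^0·(≡4), b=7^2·(≡6) mod 7; (4|7)=+1, (6|7)=-1; (−1)^{0·2·3}·(+1)^2·(-1)^0 = +1.
v=17: a=17^1·(≡4), b=17^1·(≡13) mod 17; (4|17)=+1, (13|17)=+1; (−1)^{1·1·8}·(+1)^1·(+1)^1 = +1.
(-15249, -221 / ℚ) ramifies at {2, ∞}: a division algebra.

[2, inf]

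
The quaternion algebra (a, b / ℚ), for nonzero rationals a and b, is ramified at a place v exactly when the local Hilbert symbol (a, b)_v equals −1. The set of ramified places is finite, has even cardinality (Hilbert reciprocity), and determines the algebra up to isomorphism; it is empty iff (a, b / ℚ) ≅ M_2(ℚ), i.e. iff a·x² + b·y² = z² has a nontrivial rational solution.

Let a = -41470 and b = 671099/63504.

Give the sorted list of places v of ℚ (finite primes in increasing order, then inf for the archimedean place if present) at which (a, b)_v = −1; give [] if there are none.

[2, 11, 13, 29]

(a, b) ≡ (-41470, 11) mod (ℚ^×)²; places V = {2, 3, 5, 7, 11, 13, 19, 29, ∞}.
(a,b)_3: α=0, u≡2; β=-4, v≡2 (mod 3); (2|3)=-1, (2|3)=-1; sign (−1)^0·-1^-4·-1^0 = +1.
(a,b)_∞: sgn(-41470)=−, sgn(11)=+, so +1.
(a,b)_2: α=1, β=-4; u≡1, v≡3 (mod 8); ε(u)ε(v)=0·1, αω(v)=1·1, βω(u)=-4·0; sum ≡ 1  ⇒  -1.
(a,b)_5: α=1, u≡1; β=0, v≡1 (mod 5); (1|5)=+1, (1|5)=+1; sign (−1)^0·+1^0·+1^1 = +1.
(a,b)_7: α=0, u≡5; β=-2, v≡2 (mod 7); (5|7)=-1, (2|7)=+1; sign (−1)^0·-1^-2·+1^0 = +1.
(a,b)_29: α=1, u≡20; β=0, v≡8 (mod 29); (20|29)=+1, (8|29)=-1; sign (−1)^0·+1^0·-1^1 = -1.
(a,b)_19: α=0, u≡7; β=2, v≡9 (mod 19); (7|19)=+1, (9|19)=+1; sign (−1)^0·+1^2·+1^0 = +1.
(a,b)_11: α=1, u≡3; β=1, v≡3 (mod 11); (3|11)=+1, (3|11)=+1; sign (−1)^1·+1^1·+1^1 = -1.
(a,b)_13: α=1, u≡8; β=2, v≡7 (mod 13); (8|13)=-1, (7|13)=-1; sign (−1)^0·-1^2·-1^1 = -1.
|Ram(-41470, 11)| = 4, even; anisotropic at {2, 11, 13, 29}.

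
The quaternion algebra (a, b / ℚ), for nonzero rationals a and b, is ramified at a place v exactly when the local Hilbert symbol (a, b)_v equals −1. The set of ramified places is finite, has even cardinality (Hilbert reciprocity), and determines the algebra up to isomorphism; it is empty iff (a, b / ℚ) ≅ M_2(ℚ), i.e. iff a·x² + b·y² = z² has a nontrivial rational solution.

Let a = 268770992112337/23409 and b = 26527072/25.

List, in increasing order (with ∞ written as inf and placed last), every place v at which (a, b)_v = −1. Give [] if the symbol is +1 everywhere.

(a, b) ≡ (15628393, 13702) mod (ℚ^×)²; places V = {2, 3, 5, 11, 13, 17, 19, 29, 31, 37, 43, 47, ∞}.
(a,b)_43: α=1, u≡15; β=0, v≡8 (mod 43); (15|43)=+1, (8|43)=-1; sign (−1)^0·+1^0·-1^1 = -1.
(a,b)_29: α=2, u≡2; β=0, v≡10 (mod 29); (2|29)=-1, (10|29)=-1; sign (−1)^0·-1^0·-1^2 = +1.
(a,b)_13: α=2, u≡4; β=1, v≡1 (mod 13); (4|13)=+1, (1|13)=+1; sign (−1)^0·+1^1·+1^2 = +1.
(a,b)_11: α=3, u≡5; β=2, v≡8 (mod 11); (5|11)=+1, (8|11)=-1; sign (−1)^0·+1^2·-1^3 = -1.
(a,b)_17: α=-2, u≡16; β=1, v≡11 (mod 17); (16|17)=+1, (11|17)=-1; sign (−1)^0·+1^1·-1^-2 = +1.
(a,b)_∞: sgn(15628393)=+, sgn(13702)=+, so +1.
(a,b)_2: α=0, β=5; u≡1, v≡3 (mod 8); ε(u)ε(v)=0·1, αω(v)=0·1, βω(u)=5·0; sum ≡ 0  ⇒  +1.
(a,b)_5: α=0, u≡3; β=-2, v≡2 (mod 5); (3|5)=-1, (2|5)=-1; sign (−1)^0·-1^-2·-1^0 = +1.
(a,b)_19: α=1, u≡13; β=0, v≡18 (mod 19); (13|19)=-1, (18|19)=-1; sign (−1)^0·-1^0·-1^1 = -1.
(a,b)_47: α=1, u≡40; β=0, v≡9 (mod 47); (40|47)=-1, (9|47)=+1; sign (−1)^0·-1^0·+1^1 = +1.
(a,b)_31: α=0, u≡6; β=1, v≡2 (mod 31); (6|31)=-1, (2|31)=+1; sign (−1)^0·-1^1·+1^0 = -1.
(a,b)_37: α=1, u≡30; β=0, v≡25 (mod 37); (30|37)=+1, (25|37)=+1; sign (−1)^0·+1^0·+1^1 = +1.
(a,b)_3: α=-4, u≡1; β=0, v≡1 (mod 3); (1|3)=+1, (1|3)=+1; sign (−1)^0·+1^0·+1^-4 = +1.
|Ram(15628393, 13702)| = 4, even; anisotropic at {11, 19, 31, 43}.

[11, 19, 31, 43]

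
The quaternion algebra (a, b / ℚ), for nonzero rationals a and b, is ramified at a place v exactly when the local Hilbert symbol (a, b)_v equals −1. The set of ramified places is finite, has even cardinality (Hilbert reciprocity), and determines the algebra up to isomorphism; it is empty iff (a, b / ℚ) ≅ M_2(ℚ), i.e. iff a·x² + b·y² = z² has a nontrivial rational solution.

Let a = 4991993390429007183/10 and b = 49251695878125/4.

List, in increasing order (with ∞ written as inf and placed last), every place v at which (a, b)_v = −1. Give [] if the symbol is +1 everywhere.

[2, 3, 13, 37]

(a, b) ≡ (418470, 5) mod (ℚ^×)²; places V = {2, 3, 5, 13, 29, 37, ∞}.
(a,b)_37: α=3, u≡34; β=2, v≡24 (mod 37); (34|37)=+1, (24|37)=-1; sign (−1)^0·+1^2·-1^3 = -1.
(a,b)_13: α=3, u≡7; β=2, v≡5 (mod 13); (7|13)=-1, (5|13)=-1; sign (−1)^0·-1^2·-1^3 = -1.
(a,b)_29: α=5, u≡26; β=2, v≡4 (mod 29); (26|29)=-1, (4|29)=+1; sign (−1)^0·-1^2·+1^5 = +1.
(a,b)_2: α=-1, β=-2; u≡3, v≡5 (mod 8); ε(u)ε(v)=1·0, αω(v)=-1·1, βω(u)=-2·1; sum ≡ 1  ⇒  -1.
(a,b)_3: α=7, u≡2; β=4, v≡2 (mod 3); (2|3)=-1, (2|3)=-1; sign (−1)^0·-1^4·-1^7 = -1.
(a,b)_5: α=-1, u≡4; β=5, v≡4 (mod 5); (4|5)=+1, (4|5)=+1; sign (−1)^0·+1^5·+1^-1 = +1.
(a,b)_∞: sgn(418470)=+, sgn(5)=+, so +1.
|Ram(418470, 5)| = 4, even; anisotropic at {2, 3, 13, 37}.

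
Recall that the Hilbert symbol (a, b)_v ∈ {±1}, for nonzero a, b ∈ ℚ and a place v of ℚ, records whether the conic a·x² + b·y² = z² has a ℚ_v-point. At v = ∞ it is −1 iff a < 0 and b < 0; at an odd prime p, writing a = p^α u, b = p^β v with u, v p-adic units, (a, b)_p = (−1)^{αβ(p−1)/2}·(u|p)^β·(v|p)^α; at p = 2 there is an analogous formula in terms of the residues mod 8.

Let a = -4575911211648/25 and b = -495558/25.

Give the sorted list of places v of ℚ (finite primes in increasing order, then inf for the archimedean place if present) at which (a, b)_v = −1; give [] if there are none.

[7, inf]

Mod squares: a ≡ -185402, b ≡ -6118. Check v ∈ {∞, 2, 3, 5, 7, 17, 19, 23, 41}.
v=3: a=3^6·(≡1), b=3^4·(≡2) mod 3; (1|3)=+1, (2|3)=-1; (−1)^{6·4·1}·(+1)^4·(-1)^6 = +1.
v=7: a=7^1·(≡2), b=7^1·(≡1) mod 7; (2|7)=+1, (1|7)=+1; (−1)^{1·1·3}·(+1)^1·(+1)^1 = -1.
v=19: a=19^1·(≡13), b=19^1·(≡4) mod 19; (13|19)=-1, (4|19)=+1; (−1)^{1·1·9}·(-1)^1·(+1)^1 = +1.
v=17: a=17^1·(≡16), b=17^0·(≡16) mod 17; (16|17)=+1, (16|17)=+1; (−1)^{1·0·8}·(+1)^0·(+1)^1 = +1.
v=∞: -185402 < 0 and -6118 < 0  ⇒  (a,b)_∞ = -1.
v=23: a=23^2·(≡6), b=23^1·(≡14) mod 23; (6|23)=+1, (14|23)=-1; (−1)^{2·1·11}·(+1)^1·(-1)^2 = +1.
v=41: a=41^1·(≡6), b=41^0·(≡2) mod 41; (6|41)=-1, (2|41)=+1; (−1)^{1·0·20}·(-1)^0·(+1)^1 = +1.
v=2: v_2(a)=7, v_2(b)=1; units ≡ 3, 5 (mod 8); ε·ε+αω+βω = 1·0+7·1+1·1 ≡ 0  ⇒  (a,b)_2 = +1.
v=5: a=5^-2·(≡2), b=5^-2·(≡2) mod 5; (2|5)=-1, (2|5)=-1; (−1)^{-2·-2·2}·(-1)^-2·(-1)^-2 = +1.
|Ram(-185402, -6118)| = 2, even; anisotropic at {7, ∞}.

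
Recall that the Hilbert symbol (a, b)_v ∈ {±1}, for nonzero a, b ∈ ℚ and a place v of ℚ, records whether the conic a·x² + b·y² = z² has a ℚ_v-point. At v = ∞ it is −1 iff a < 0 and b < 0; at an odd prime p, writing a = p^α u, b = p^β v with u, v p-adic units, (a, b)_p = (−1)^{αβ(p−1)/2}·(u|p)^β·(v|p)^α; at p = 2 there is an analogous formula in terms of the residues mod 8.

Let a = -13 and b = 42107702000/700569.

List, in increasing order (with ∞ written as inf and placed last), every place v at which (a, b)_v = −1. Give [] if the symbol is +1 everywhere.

[2, 5]

Mod squares: a ≡ -13, b ≡ 455. Check v ∈ {∞, 2, 3, 5, 7, 13, 31, 37}.
v=3: a=3^0·(≡2), b=3^-6·(≡2) mod 3; (2|3)=-1, (2|3)=-1; (−1)^{0·-6·1}·(-1)^-6·(-1)^0 = +1.
v=5: a=5^0·(≡2), b=5^3·(≡4) mod 5; (2|5)=-1, (4|5)=+1; (−1)^{0·3·2}·(-1)^3·(+1)^0 = -1.
v=2: v_2(a)=0, v_2(b)=4; units ≡ 3, 7 (mod 8); ε·ε+αω+βω = 1·1+0·0+4·1 ≡ 1  ⇒  (a,b)_2 = -1.
v=7: a=7^0·(≡1), b=7^1·(≡4) mod 7; (1|7)=+1, (4|7)=+1; (−1)^{0·1·3}·(+1)^1·(+1)^0 = +1.
v=13: a=13^1·(≡12), b=13^3·(≡4) mod 13; (12|13)=+1, (4|13)=+1; (−1)^{1·3·6}·(+1)^3·(+1)^1 = +1.
v=37: a=37^0·(≡24), b=37^2·(≡1) mod 37; (24|37)=-1, (1|37)=+1; (−1)^{0·2·18}·(-1)^2·(+1)^0 = +1.
v=31: a=31^0·(≡18), b=31^-2·(≡15) mod 31; (18|31)=+1, (15|31)=-1; (−1)^{0·-2·15}·(+1)^-2·(-1)^0 = +1.
v=∞: -13 < 0 and 455 > 0  ⇒  (a,b)_∞ = +1.
Ram(-13, 455) = {2, 5}; no ℚ_2-point on the conic.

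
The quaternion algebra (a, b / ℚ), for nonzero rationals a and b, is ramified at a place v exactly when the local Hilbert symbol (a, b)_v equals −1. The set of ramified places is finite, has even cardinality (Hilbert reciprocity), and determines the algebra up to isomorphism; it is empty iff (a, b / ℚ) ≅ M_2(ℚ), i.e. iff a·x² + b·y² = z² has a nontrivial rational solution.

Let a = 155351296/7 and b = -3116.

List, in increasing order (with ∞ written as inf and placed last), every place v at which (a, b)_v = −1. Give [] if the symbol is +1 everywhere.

[7, 41]

Mod squares: a ≡ 7, b ≡ -779. Check v ∈ {∞, 2, 7, 19, 41}.
v=19: a=19^2·(≡17), b=19^1·(≡7) mod 19; (17|19)=+1, (7|19)=+1; (−1)^{2·1·9}·(+1)^1·(+1)^2 = +1.
v=∞: 7 > 0 and -779 < 0  ⇒  (a,b)_∞ = +1.
v=7: a=7^-1·(≡2), b=7^0·(≡6) mod 7; (2|7)=+1, (6|7)=-1; (−1)^{-1·0·3}·(+1)^0·(-1)^-1 = -1.
v=41: a=41^2·(≡12), b=41^1·(≡6) mod 41; (12|41)=-1, (6|41)=-1; (−1)^{2·1·20}·(-1)^1·(-1)^2 = -1.
v=2: v_2(a)=8, v_2(b)=2; units ≡ 7, 5 (mod 8); ε·ε+αω+βω = 1·0+8·1+2·0 ≡ 0  ⇒  (a,b)_2 = +1.
(7, -779 / ℚ) ramifies at {7, 41}: a division algebra.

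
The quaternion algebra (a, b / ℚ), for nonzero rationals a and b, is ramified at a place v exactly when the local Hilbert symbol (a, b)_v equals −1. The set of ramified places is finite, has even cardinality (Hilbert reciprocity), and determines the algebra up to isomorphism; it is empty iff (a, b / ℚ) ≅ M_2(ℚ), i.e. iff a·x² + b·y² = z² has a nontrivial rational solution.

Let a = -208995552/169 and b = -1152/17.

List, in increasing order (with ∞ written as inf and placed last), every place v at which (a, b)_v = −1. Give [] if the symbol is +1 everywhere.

[17, inf]

Mod squares: a ≡ -62, b ≡ -34. Check v ∈ {∞, 2, 3, 13, 17, 31}.
v=2: v_2(a)=5, v_2(b)=7; units ≡ 1, 7 (mod 8); ε·ε+αω+βω = 0·1+5·0+7·0 ≡ 0  ⇒  (a,b)_2 = +1.
v=31: a=31^1·(≡24), b=31^0·(≡7) mod 31; (24|31)=-1, (7|31)=+1; (−1)^{1·0·15}·(-1)^0·(+1)^1 = +1.
v=∞: -62 < 0 and -34 < 0  ⇒  (a,b)_∞ = -1.
v=17: a=17^2·(≡5), b=17^-1·(≡4) mod 17; (5|17)=-1, (4|17)=+1; (−1)^{2·-1·8}·(-1)^-1·(+1)^2 = -1.
v=13: a=13^-2·(≡1), b=13^0·(≡11) mod 13; (1|13)=+1, (11|13)=-1; (−1)^{-2·0·6}·(+1)^0·(-1)^-2 = +1.
v=3: a=3^6·(≡1), b=3^2·(≡2) mod 3; (1|3)=+1, (2|3)=-1; (−1)^{6·2·1}·(+1)^2·(-1)^6 = +1.
(-62, -34 / ℚ) ramifies at {17, ∞}: a division algebra.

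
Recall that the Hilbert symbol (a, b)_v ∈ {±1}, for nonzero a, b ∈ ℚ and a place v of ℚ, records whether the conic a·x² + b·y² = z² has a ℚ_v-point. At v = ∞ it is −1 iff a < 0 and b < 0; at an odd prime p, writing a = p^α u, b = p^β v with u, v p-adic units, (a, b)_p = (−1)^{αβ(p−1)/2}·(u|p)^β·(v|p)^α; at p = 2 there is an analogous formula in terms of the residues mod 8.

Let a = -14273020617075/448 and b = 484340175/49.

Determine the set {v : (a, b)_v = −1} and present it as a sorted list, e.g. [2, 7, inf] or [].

[2, 3, 11, 19, 37, 41, 43, 47]

(a, b) ≡ (-407758981, 2152623) mod (ℚ^×)²; places V = {2, 3, 5, 7, 11, 19, 37, 41, 43, 47, ∞}.
(a,b)_3: α=4, u≡2; β=3, v≡1 (mod 3); (2|3)=-1, (1|3)=+1; sign (−1)^0·-1^3·+1^4 = -1.
(a,b)_∞: sgn(-407758981)=−, sgn(2152623)=+, so +1.
(a,b)_11: α=2, u≡8; β=1, v≡3 (mod 11); (8|11)=-1, (3|11)=+1; sign (−1)^0·-1^1·+1^2 = -1.
(a,b)_43: α=1, u≡16; β=1, v≡15 (mod 43); (16|43)=+1, (15|43)=+1; sign (−1)^1·+1^1·+1^1 = -1.
(a,b)_2: α=-6, β=0; u≡3, v≡7 (mod 8); ε(u)ε(v)=1·1, αω(v)=-6·0, βω(u)=0·1; sum ≡ 1  ⇒  -1.
(a,b)_7: α=-1, u≡4; β=-2, v≡4 (mod 7); (4|7)=+1, (4|7)=+1; sign (−1)^0·+1^-2·+1^-1 = +1.
(a,b)_41: α=1, u≡11; β=1, v≡37 (mod 41); (11|41)=-1, (37|41)=+1; sign (−1)^0·-1^1·+1^1 = -1.
(a,b)_47: α=1, u≡25; β=0, v≡26 (mod 47); (25|47)=+1, (26|47)=-1; sign (−1)^0·+1^0·-1^1 = -1.
(a,b)_5: α=2, u≡4; β=2, v≡3 (mod 5); (4|5)=+1, (3|5)=-1; sign (−1)^0·+1^2·-1^2 = +1.
(a,b)_19: α=1, u≡14; β=0, v≡2 (mod 19); (14|19)=-1, (2|19)=-1; sign (−1)^0·-1^0·-1^1 = -1.
(a,b)_37: α=1, u≡3; β=1, v≡13 (mod 37); (3|37)=+1, (13|37)=-1; sign (−1)^0·+1^1·-1^1 = -1.
(-407758981, 2152623 / ℚ) ramifies at {2, 3, 11, 19, 37, 41, 43, 47}: a division algebra.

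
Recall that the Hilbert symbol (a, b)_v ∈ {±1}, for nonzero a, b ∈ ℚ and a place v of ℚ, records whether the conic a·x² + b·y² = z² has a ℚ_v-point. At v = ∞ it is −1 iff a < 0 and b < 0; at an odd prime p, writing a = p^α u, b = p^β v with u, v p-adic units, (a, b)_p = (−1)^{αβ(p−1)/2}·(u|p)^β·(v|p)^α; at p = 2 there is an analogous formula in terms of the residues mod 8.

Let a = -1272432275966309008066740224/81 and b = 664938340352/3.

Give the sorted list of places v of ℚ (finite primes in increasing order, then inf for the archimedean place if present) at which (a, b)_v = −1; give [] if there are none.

(a, b) ≡ (-46046, 920634) mod (ℚ^×)²; places V = {2, 3, 7, 11, 13, 23, 29, 37, ∞}.
(a,b)_∞: sgn(-46046)=−, sgn(920634)=+, so +1.
(a,b)_23: α=5, u≡20; β=2, v≡8 (mod 23); (20|23)=-1, (8|23)=+1; sign (−1)^0·-1^2·+1^5 = +1.
(a,b)_37: α=2, u≡24; β=1, v≡17 (mod 37); (24|37)=-1, (17|37)=-1; sign (−1)^0·-1^1·-1^2 = -1.
(a,b)_3: α=-4, u≡1; β=-1, v≡2 (mod 3); (1|3)=+1, (2|3)=-1; sign (−1)^0·+1^-1·-1^-4 = +1.
(a,b)_2: α=23, β=13; u≡1, v≡5 (mod 8); ε(u)ε(v)=0·0, αω(v)=23·1, βω(u)=13·0; sum ≡ 1  ⇒  -1.
(a,b)_11: α=3, u≡5; β=1, v≡10 (mod 11); (5|11)=+1, (10|11)=-1; sign (−1)^1·+1^1·-1^3 = +1.
(a,b)_7: α=1, u≡2; β=0, v≡2 (mod 7); (2|7)=+1, (2|7)=+1; sign (−1)^0·+1^0·+1^1 = +1.
(a,b)_13: α=3, u≡5; β=1, v≡7 (mod 13); (5|13)=-1, (7|13)=-1; sign (−1)^0·-1^1·-1^3 = +1.
(a,b)_29: α=2, u≡7; β=1, v≡9 (mod 29); (7|29)=+1, (9|29)=+1; sign (−1)^0·+1^1·+1^2 = +1.
|Ram(-46046, 920634)| = 2, even; anisotropic at {2, 37}.

[2, 37]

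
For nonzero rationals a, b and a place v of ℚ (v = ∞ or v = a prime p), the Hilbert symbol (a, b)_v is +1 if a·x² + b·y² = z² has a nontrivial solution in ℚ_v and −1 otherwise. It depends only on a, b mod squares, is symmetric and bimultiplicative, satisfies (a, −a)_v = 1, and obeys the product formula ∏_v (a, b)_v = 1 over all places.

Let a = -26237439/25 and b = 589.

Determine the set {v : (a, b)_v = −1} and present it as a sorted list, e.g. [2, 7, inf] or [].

[19, 43]

(a, b) ≡ (-3999, 589) mod (ℚ^×)²; places V = {2, 3, 5, 19, 31, 43, ∞}.
(a,b)_43: α=1, u≡36; β=0, v≡30 (mod 43); (36|43)=+1, (30|43)=-1; sign (−1)^0·+1^0·-1^1 = -1.
(a,b)_5: α=-2, u≡1; β=0, v≡4 (mod 5); (1|5)=+1, (4|5)=+1; sign (−1)^0·+1^0·+1^-2 = +1.
(a,b)_∞: sgn(-3999)=−, sgn(589)=+, so +1.
(a,b)_2: α=0, β=0; u≡1, v≡5 (mod 8); ε(u)ε(v)=0·0, αω(v)=0·1, βω(u)=0·0; sum ≡ 0  ⇒  +1.
(a,b)_19: α=0, u≡10; β=1, v≡12 (mod 19); (10|19)=-1, (12|19)=-1; sign (−1)^0·-1^1·-1^0 = -1.
(a,b)_31: α=1, u≡27; β=1, v≡19 (mod 31); (27|31)=-1, (19|31)=+1; sign (−1)^1·-1^1·+1^1 = +1.
(a,b)_3: α=9, u≡2; β=0, v≡1 (mod 3); (2|3)=-1, (1|3)=+1; sign (−1)^0·-1^0·+1^9 = +1.
|Ram(-3999, 589)| = 2, even; anisotropic at {19, 43}.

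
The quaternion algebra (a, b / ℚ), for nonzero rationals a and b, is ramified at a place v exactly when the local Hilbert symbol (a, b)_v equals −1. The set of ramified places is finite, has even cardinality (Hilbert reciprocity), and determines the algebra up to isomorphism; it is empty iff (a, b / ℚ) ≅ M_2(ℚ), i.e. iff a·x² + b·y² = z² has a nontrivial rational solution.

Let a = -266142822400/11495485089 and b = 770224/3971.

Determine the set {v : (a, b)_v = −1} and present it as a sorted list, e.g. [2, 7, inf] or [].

(a, b) ≡ (-91, 1001) mod (ℚ^×)²; places V = {2, 3, 5, 7, 11, 13, 19, 23, ∞}.
(a,b)_∞: sgn(-91)=−, sgn(1001)=+, so +1.
(a,b)_5: α=2, u≡1; β=0, v≡4 (mod 5); (1|5)=+1, (4|5)=+1; sign (−1)^0·+1^0·+1^2 = +1.
(a,b)_2: α=12, β=4; u≡5, v≡1 (mod 8); ε(u)ε(v)=0·0, αω(v)=12·0, βω(u)=4·1; sum ≡ 0  ⇒  +1.
(a,b)_3: α=-6, u≡2; β=0, v≡2 (mod 3); (2|3)=-1, (2|3)=-1; sign (−1)^0·-1^0·-1^-6 = +1.
(a,b)_7: α=1, u≡1; β=1, v≡3 (mod 7); (1|7)=+1, (3|7)=-1; sign (−1)^1·+1^1·-1^1 = +1.
(a,b)_11: α=-2, u≡7; β=-1, v≡9 (mod 11); (7|11)=-1, (9|11)=+1; sign (−1)^0·-1^-1·+1^-2 = -1.
(a,b)_23: α=0, u≡6; β=2, v≡2 (mod 23); (6|23)=+1, (2|23)=+1; sign (−1)^0·+1^2·+1^0 = +1.
(a,b)_13: α=5, u≡2; β=1, v≡12 (mod 13); (2|13)=-1, (12|13)=+1; sign (−1)^0·-1^1·+1^5 = -1.
(a,b)_19: α=-4, u≡1; β=-2, v≡14 (mod 19); (1|19)=+1, (14|19)=-1; sign (−1)^0·+1^-2·-1^-4 = +1.
(-91, 1001 / ℚ) ramifies at {11, 13}: a division algebra.

[11, 13]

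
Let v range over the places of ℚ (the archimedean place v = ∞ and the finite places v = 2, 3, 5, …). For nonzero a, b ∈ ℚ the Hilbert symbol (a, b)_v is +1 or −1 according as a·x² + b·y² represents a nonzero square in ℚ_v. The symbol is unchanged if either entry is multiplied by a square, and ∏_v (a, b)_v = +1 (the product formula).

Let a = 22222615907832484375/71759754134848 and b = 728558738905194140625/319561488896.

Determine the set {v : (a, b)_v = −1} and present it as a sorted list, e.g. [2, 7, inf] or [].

[2, 31]

(a, b) ≡ (5083, 18538) mod (ℚ^×)²; places V = {2, 3, 5, 7, 11, 13, 17, 19, 23, 29, 31, 41, 47, ∞}.
(a,b)_7: α=2, u≡1; β=0, v≡4 (mod 7); (1|7)=+1, (4|7)=+1; sign (−1)^0·+1^0·+1^2 = +1.
(a,b)_29: α=-2, u≡11; β=0, v≡16 (mod 29); (11|29)=-1, (16|29)=+1; sign (−1)^0·-1^0·+1^-2 = +1.
(a,b)_23: α=1, u≡15; β=1, v≡1 (mod 23); (15|23)=-1, (1|23)=+1; sign (−1)^1·-1^1·+1^1 = +1.
(a,b)_2: α=-6, β=-9; u≡3, v≡5 (mod 8); ε(u)ε(v)=1·0, αω(v)=-6·1, βω(u)=-9·1; sum ≡ 1  ⇒  -1.
(a,b)_47: α=2, u≡37; β=0, v≡19 (mod 47); (37|47)=+1, (19|47)=-1; sign (−1)^0·+1^0·-1^2 = +1.
(a,b)_31: α=2, u≡15; β=5, v≡8 (mod 31); (15|31)=-1, (8|31)=+1; sign (−1)^0·-1^5·+1^2 = -1.
(a,b)_∞: sgn(5083)=+, sgn(18538)=+, so +1.
(a,b)_19: α=-2, u≡8; β=0, v≡14 (mod 19); (8|19)=-1, (14|19)=-1; sign (−1)^0·-1^0·-1^-2 = +1.
(a,b)_17: α=3, u≡6; β=2, v≡2 (mod 17); (6|17)=-1, (2|17)=+1; sign (−1)^0·-1^2·+1^3 = +1.
(a,b)_3: α=0, u≡1; β=4, v≡1 (mod 3); (1|3)=+1, (1|3)=+1; sign (−1)^0·+1^4·+1^0 = +1.
(a,b)_5: α=6, u≡3; β=8, v≡2 (mod 5); (3|5)=-1, (2|5)=-1; sign (−1)^0·-1^8·-1^6 = +1.
(a,b)_41: α=-2, u≡10; β=-2, v≡3 (mod 41); (10|41)=+1, (3|41)=-1; sign (−1)^0·+1^-2·-1^-2 = +1.
(a,b)_13: α=-3, u≡9; β=-5, v≡12 (mod 13); (9|13)=+1, (12|13)=+1; sign (−1)^0·+1^-5·+1^-3 = +1.
(a,b)_11: α=2, u≡3; β=2, v≡4 (mod 11); (3|11)=+1, (4|11)=+1; sign (−1)^0·+1^2·+1^2 = +1.
Ram(5083, 18538) = {2, 31}; no ℚ_2-point on the conic.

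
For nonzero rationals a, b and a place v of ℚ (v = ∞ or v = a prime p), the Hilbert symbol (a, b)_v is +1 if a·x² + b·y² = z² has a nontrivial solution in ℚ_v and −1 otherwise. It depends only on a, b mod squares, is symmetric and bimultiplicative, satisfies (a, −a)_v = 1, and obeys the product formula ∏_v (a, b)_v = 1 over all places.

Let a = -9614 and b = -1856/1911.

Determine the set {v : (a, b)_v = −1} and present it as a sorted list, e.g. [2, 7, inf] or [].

Mod squares: a ≡ -9614, b ≡ -1131. Check v ∈ {∞, 2, 3, 7, 11, 13, 19, 23, 29}.
v=2: v_2(a)=1, v_2(b)=6; units ≡ 1, 5 (mod 8); ε·ε+αω+βω = 0·0+1·1+6·0 ≡ 1  ⇒  (a,b)_2 = -1.
v=23: a=23^1·(≡19), b=23^0·(≡15) mod 23; (19|23)=-1, (15|23)=-1; (−1)^{1·0·11}·(-1)^0·(-1)^1 = -1.
v=13: a=13^0·(≡6), b=13^-1·(≡4) mod 13; (6|13)=-1, (4|13)=+1; (−1)^{0·-1·6}·(-1)^-1·(+1)^0 = -1.
v=7: a=7^0·(≡4), b=7^-2·(≡5) mod 7; (4|7)=+1, (5|7)=-1; (−1)^{0·-2·3}·(+1)^-2·(-1)^0 = +1.
v=19: a=19^1·(≡7), b=19^0·(≡4) mod 19; (7|19)=+1, (4|19)=+1; (−1)^{1·0·9}·(+1)^0·(+1)^1 = +1.
v=29: a=29^0·(≡14), b=29^1·(≡2) mod 29; (14|29)=-1, (2|29)=-1; (−1)^{0·1·14}·(-1)^1·(-1)^0 = -1.
v=3: a=3^0·(≡1), b=3^-1·(≡1) mod 3; (1|3)=+1, (1|3)=+1; (−1)^{0·-1·1}·(+1)^-1·(+1)^0 = +1.
v=∞: -9614 < 0 and -1131 < 0  ⇒  (a,b)_∞ = -1.
v=11: a=11^1·(≡6), b=11^0·(≡10) mod 11; (6|11)=-1, (10|11)=-1; (−1)^{1·0·5}·(-1)^0·(-1)^1 = -1.
(-9614, -1131 / ℚ) ramifies at {2, 11, 13, 23, 29, ∞}: a division algebra.

[2, 11, 13, 23, 29, inf]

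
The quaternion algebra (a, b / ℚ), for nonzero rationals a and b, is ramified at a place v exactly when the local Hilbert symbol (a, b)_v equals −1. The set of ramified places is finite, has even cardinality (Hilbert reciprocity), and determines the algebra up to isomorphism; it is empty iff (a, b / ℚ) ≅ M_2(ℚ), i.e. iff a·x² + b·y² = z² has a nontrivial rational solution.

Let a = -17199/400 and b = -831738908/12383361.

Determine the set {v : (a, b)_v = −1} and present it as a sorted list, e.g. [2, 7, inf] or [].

[7, 13, 19, inf]

Mod squares: a ≡ -39, b ≡ -1463. Check v ∈ {∞, 2, 3, 5, 7, 11, 13, 17, 19, 23, 29}.
v=∞: -39 < 0 and -1463 < 0  ⇒  (a,b)_∞ = -1.
v=3: a=3^3·(≡2), b=3^-4·(≡1) mod 3; (2|3)=-1, (1|3)=+1; (−1)^{3·-4·1}·(-1)^-4·(+1)^3 = +1.
v=17: a=17^0·(≡10), b=17^-2·(≡13) mod 17; (10|17)=-1, (13|17)=+1; (−1)^{0·-2·8}·(-1)^-2·(+1)^0 = +1.
v=19: a=19^0·(≡15), b=19^1·(≡12) mod 19; (15|19)=-1, (12|19)=-1; (−1)^{0·1·9}·(-1)^1·(-1)^0 = -1.
v=7: a=7^2·(≡6), b=7^1·(≡1) mod 7; (6|7)=-1, (1|7)=+1; (−1)^{2·1·3}·(-1)^1·(+1)^2 = -1.
v=13: a=13^1·(≡12), b=13^2·(≡7) mod 13; (12|13)=+1, (7|13)=-1; (−1)^{1·2·6}·(+1)^2·(-1)^1 = -1.
v=11: a=11^0·(≡4), b=11^1·(≡8) mod 11; (4|11)=+1, (8|11)=-1; (−1)^{0·1·5}·(+1)^1·(-1)^0 = +1.
v=23: a=23^0·(≡21), b=23^-2·(≡1) mod 23; (21|23)=-1, (1|23)=+1; (−1)^{0·-2·11}·(-1)^-2·(+1)^0 = +1.
v=2: v_2(a)=-4, v_2(b)=2; units ≡ 1, 1 (mod 8); ε·ε+αω+βω = 0·0+-4·0+2·0 ≡ 0  ⇒  (a,b)_2 = +1.
v=29: a=29^0·(≡10), b=29^2·(≡20) mod 29; (10|29)=-1, (20|29)=+1; (−1)^{0·2·14}·(-1)^2·(+1)^0 = +1.
v=5: a=5^-2·(≡1), b=5^0·(≡2) mod 5; (1|5)=+1, (2|5)=-1; (−1)^{-2·0·2}·(+1)^0·(-1)^-2 = +1.
(-39, -1463 / ℚ) ramifies at {7, 13, 19, ∞}: a division algebra.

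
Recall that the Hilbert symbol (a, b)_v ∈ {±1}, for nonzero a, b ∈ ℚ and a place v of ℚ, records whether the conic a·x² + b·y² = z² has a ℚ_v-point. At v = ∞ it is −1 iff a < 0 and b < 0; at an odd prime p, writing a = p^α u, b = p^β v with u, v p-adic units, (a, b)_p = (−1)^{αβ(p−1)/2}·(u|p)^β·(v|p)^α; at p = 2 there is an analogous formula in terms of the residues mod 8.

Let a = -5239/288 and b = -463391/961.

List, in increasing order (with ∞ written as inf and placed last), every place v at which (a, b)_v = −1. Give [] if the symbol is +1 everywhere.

[19, inf]

(a, b) ≡ (-62, -551) mod (ℚ^×)²; places V = {2, 3, 13, 19, 29, 31, ∞}.
(a,b)_3: α=-2, u≡1; β=0, v≡1 (mod 3); (1|3)=+1, (1|3)=+1; sign (−1)^0·+1^0·+1^-2 = +1.
(a,b)_2: α=-5, β=0; u≡1, v≡1 (mod 8); ε(u)ε(v)=0·0, αω(v)=-5·0, βω(u)=0·0; sum ≡ 0  ⇒  +1.
(a,b)_13: α=2, u≡4; β=0, v≡6 (mod 13); (4|13)=+1, (6|13)=-1; sign (−1)^0·+1^0·-1^2 = +1.
(a,b)_31: α=1, u≡26; β=-2, v≡28 (mod 31); (26|31)=-1, (28|31)=+1; sign (−1)^0·-1^-2·+1^1 = +1.
(a,b)_19: α=0, u≡8; β=1, v≡11 (mod 19); (8|19)=-1, (11|19)=+1; sign (−1)^0·-1^1·+1^0 = -1.
(a,b)_∞: sgn(-62)=−, sgn(-551)=−, so -1.
(a,b)_29: α=0, u≡24; β=3, v≡17 (mod 29); (24|29)=+1, (17|29)=-1; sign (−1)^0·+1^3·-1^0 = +1.
|Ram(-62, -551)| = 2, even; anisotropic at {19, ∞}.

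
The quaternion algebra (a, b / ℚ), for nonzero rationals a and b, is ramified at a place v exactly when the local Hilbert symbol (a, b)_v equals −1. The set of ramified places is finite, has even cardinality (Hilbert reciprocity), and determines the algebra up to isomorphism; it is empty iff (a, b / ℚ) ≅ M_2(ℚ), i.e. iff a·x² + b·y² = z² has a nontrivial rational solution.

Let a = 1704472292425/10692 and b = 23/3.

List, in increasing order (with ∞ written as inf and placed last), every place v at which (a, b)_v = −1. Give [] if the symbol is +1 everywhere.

Mod squares: a ≡ 90321, b ≡ 69. Check v ∈ {∞, 2, 3, 5, 7, 11, 17, 23, 31}.
v=5: a=5^2·(≡1), b=5^0·(≡1) mod 5; (1|5)=+1, (1|5)=+1; (−1)^{2·0·2}·(+1)^0·(+1)^2 = +1.
v=3: a=3^-5·(≡2), b=3^-1·(≡2) mod 3; (2|3)=-1, (2|3)=-1; (−1)^{-5·-1·1}·(-1)^-1·(-1)^-5 = -1.
v=7: a=7^3·(≡1), b=7^0·(≡3) mod 7; (1|7)=+1, (3|7)=-1; (−1)^{3·0·3}·(+1)^0·(-1)^3 = -1.
v=31: a=31^2·(≡28), b=31^0·(≡18) mod 31; (28|31)=+1, (18|31)=+1; (−1)^{2·0·15}·(+1)^0·(+1)^2 = +1.
v=2: v_2(a)=-2, v_2(b)=0; units ≡ 1, 5 (mod 8); ε·ε+αω+βω = 0·0+-2·1+0·0 ≡ 0  ⇒  (a,b)_2 = +1.
v=17: a=17^1·(≡9), b=17^0·(≡2) mod 17; (9|17)=+1, (2|17)=+1; (−1)^{1·0·8}·(+1)^0·(+1)^1 = +1.
v=∞: 90321 > 0 and 69 > 0  ⇒  (a,b)_∞ = +1.
v=11: a=11^-1·(≡3), b=11^0·(≡4) mod 11; (3|11)=+1, (4|11)=+1; (−1)^{-1·0·5}·(+1)^0·(+1)^-1 = +1.
v=23: a=23^3·(≡17), b=23^1·(≡8) mod 23; (17|23)=-1, (8|23)=+1; (−1)^{3·1·11}·(-1)^1·(+1)^3 = +1.
Ram(90321, 69) = {3, 7}; no ℚ_3-point on the conic.

[3, 7]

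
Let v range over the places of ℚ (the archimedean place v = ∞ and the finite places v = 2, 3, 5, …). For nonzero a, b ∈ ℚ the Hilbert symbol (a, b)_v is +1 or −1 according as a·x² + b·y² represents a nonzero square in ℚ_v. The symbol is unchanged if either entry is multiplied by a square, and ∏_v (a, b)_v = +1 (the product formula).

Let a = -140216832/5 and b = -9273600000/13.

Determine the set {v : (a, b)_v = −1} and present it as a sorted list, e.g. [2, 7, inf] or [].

[2, 5, 7, inf]

(a, b) ≡ (-690, -20930) mod (ℚ^×)²; places V = {2, 3, 5, 7, 13, 23, ∞}.
(a,b)_23: α=1, u≡13; β=1, v≡11 (mod 23); (13|23)=+1, (11|23)=-1; sign (−1)^1·+1^1·-1^1 = +1.
(a,b)_3: α=5, u≡1; β=2, v≡1 (mod 3); (1|3)=+1, (1|3)=+1; sign (−1)^0·+1^2·+1^5 = +1.
(a,b)_∞: sgn(-690)=−, sgn(-20930)=−, so -1.
(a,b)_2: α=9, β=11; u≡7, v≡7 (mod 8); ε(u)ε(v)=1·1, αω(v)=9·0, βω(u)=11·0; sum ≡ 1  ⇒  -1.
(a,b)_7: α=2, u≡5; β=1, v≡6 (mod 7); (5|7)=-1, (6|7)=-1; sign (−1)^0·-1^1·-1^2 = -1.
(a,b)_5: α=-1, u≡3; β=5, v≡1 (mod 5); (3|5)=-1, (1|5)=+1; sign (−1)^0·-1^5·+1^-1 = -1.
(a,b)_13: α=0, u≡10; β=-1, v≡11 (mod 13); (10|13)=+1, (11|13)=-1; sign (−1)^0·+1^-1·-1^0 = +1.
(-690, -20930 / ℚ) ramifies at {2, 5, 7, ∞}: a division algebra.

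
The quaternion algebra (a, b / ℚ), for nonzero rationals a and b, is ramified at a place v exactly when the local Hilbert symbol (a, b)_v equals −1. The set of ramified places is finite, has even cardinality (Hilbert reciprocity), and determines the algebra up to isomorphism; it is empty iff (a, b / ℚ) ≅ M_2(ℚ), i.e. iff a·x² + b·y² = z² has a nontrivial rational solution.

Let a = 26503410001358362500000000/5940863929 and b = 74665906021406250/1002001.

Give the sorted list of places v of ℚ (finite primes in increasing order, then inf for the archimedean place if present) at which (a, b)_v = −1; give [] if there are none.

(a, b) ≡ (7905, 26970) mod (ℚ^×)²; places V = {2, 3, 5, 7, 11, 13, 17, 29, 31, ∞}.
(a,b)_31: α=1, u≡8; β=1, v≡7 (mod 31); (8|31)=+1, (7|31)=+1; sign (−1)^1·+1^1·+1^1 = -1.
(a,b)_3: α=9, u≡1; β=7, v≡2 (mod 3); (1|3)=+1, (2|3)=-1; sign (−1)^1·+1^7·-1^9 = +1.
(a,b)_17: α=3, u≡12; β=2, v≡4 (mod 17); (12|17)=-1, (4|17)=+1; sign (−1)^0·-1^2·+1^3 = +1.
(a,b)_2: α=8, β=1; u≡1, v≡5 (mod 8); ε(u)ε(v)=0·0, αω(v)=8·1, βω(u)=1·0; sum ≡ 0  ⇒  +1.
(a,b)_5: α=11, u≡1; β=7, v≡4 (mod 5); (1|5)=+1, (4|5)=+1; sign (−1)^0·+1^7·+1^11 = +1.
(a,b)_29: α=4, u≡12; β=3, v≡18 (mod 29); (12|29)=-1, (18|29)=-1; sign (−1)^0·-1^3·-1^4 = -1.
(a,b)_7: α=-4, u≡2; β=-2, v≡6 (mod 7); (2|7)=+1, (6|7)=-1; sign (−1)^0·+1^-2·-1^-4 = +1.
(a,b)_∞: sgn(7905)=+, sgn(26970)=+, so +1.
(a,b)_11: α=-4, u≡10; β=-2, v≡5 (mod 11); (10|11)=-1, (5|11)=+1; sign (−1)^0·-1^-2·+1^-4 = +1.
(a,b)_13: α=-2, u≡12; β=-2, v≡5 (mod 13); (12|13)=+1, (5|13)=-1; sign (−1)^0·+1^-2·-1^-2 = +1.
|Ram(7905, 26970)| = 2, even; anisotropic at {29, 31}.

[29, 31]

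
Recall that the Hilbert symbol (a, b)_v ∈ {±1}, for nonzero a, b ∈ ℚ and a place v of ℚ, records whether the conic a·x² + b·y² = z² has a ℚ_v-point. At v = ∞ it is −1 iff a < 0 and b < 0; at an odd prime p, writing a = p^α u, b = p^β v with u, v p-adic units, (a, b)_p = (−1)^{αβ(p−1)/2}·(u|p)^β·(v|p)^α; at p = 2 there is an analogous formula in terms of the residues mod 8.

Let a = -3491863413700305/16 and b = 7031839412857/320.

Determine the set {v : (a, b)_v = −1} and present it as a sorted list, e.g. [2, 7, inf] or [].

[3, 5, 17, 19, 31, 37]

Mod squares: a ≡ -498945, b ≡ 1451885. Check v ∈ {∞, 2, 3, 5, 7, 17, 19, 29, 31, 37}.
v=3: a=3^1·(≡2), b=3^0·(≡2) mod 3; (2|3)=-1, (2|3)=-1; (−1)^{1·0·1}·(-1)^0·(-1)^1 = -1.
v=17: a=17^2·(≡3), b=17^1·(≡6) mod 17; (3|17)=-1, (6|17)=-1; (−1)^{2·1·8}·(-1)^1·(-1)^2 = -1.
v=∞: -498945 < 0 and 1451885 > 0  ⇒  (a,b)_∞ = +1.
v=5: a=5^1·(≡4), b=5^-1·(≡3) mod 5; (4|5)=+1, (3|5)=-1; (−1)^{1·-1·2}·(+1)^-1·(-1)^1 = -1.
v=29: a=29^1·(≡26), b=29^1·(≡10) mod 29; (26|29)=-1, (10|29)=-1; (−1)^{1·1·14}·(-1)^1·(-1)^1 = +1.
v=7: a=7^2·(≡2), b=7^2·(≡4) mod 7; (2|7)=+1, (4|7)=+1; (−1)^{2·2·3}·(+1)^2·(+1)^2 = +1.
v=19: a=19^2·(≡10), b=19^3·(≡6) mod 19; (10|19)=-1, (6|19)=+1; (−1)^{2·3·9}·(-1)^3·(+1)^2 = -1.
v=31: a=31^1·(≡8), b=31^1·(≡1) mod 31; (8|31)=+1, (1|31)=+1; (−1)^{1·1·15}·(+1)^1·(+1)^1 = -1.
v=37: a=37^3·(≡20), b=37^2·(≡14) mod 37; (20|37)=-1, (14|37)=-1; (−1)^{3·2·18}·(-1)^2·(-1)^3 = -1.
v=2: v_2(a)=-4, v_2(b)=-6; units ≡ 7, 5 (mod 8); ε·ε+αω+βω = 1·0+-4·1+-6·0 ≡ 0  ⇒  (a,b)_2 = +1.
|Ram(-498945, 1451885)| = 6, even; anisotropic at {3, 5, 17, 19, 31, 37}.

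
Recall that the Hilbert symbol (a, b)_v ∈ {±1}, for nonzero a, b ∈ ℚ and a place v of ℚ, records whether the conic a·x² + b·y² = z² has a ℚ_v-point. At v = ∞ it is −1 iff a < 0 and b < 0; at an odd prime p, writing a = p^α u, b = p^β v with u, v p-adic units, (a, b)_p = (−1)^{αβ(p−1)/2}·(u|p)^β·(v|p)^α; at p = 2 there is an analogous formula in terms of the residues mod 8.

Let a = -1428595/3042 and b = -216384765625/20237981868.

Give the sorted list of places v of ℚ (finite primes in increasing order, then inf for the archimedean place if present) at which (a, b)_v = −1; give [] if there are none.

(a, b) ≡ (-1190, -33915) mod (ℚ^×)²; places V = {2, 3, 5, 7, 13, 17, 19, ∞}.
(a,b)_5: α=1, u≡3; β=9, v≡2 (mod 5); (3|5)=-1, (2|5)=-1; sign (−1)^0·-1^9·-1^1 = +1.
(a,b)_13: α=-2, u≡8; β=-4, v≡5 (mod 13); (8|13)=-1, (5|13)=-1; sign (−1)^0·-1^-4·-1^-2 = +1.
(a,b)_17: α=1, u≡4; β=1, v≡12 (mod 17); (4|17)=+1, (12|17)=-1; sign (−1)^0·+1^1·-1^1 = -1.
(a,b)_3: α=-2, u≡1; β=-11, v≡2 (mod 3); (1|3)=+1, (2|3)=-1; sign (−1)^0·+1^-11·-1^-2 = +1.
(a,b)_∞: sgn(-1190)=−, sgn(-33915)=−, so -1.
(a,b)_19: α=0, u≡17; β=1, v≡5 (mod 19); (17|19)=+1, (5|19)=+1; sign (−1)^0·+1^1·+1^0 = +1.
(a,b)_7: α=5, u≡5; β=3, v≡6 (mod 7); (5|7)=-1, (6|7)=-1; sign (−1)^1·-1^3·-1^5 = -1.
(a,b)_2: α=-1, β=-2; u≡5, v≡5 (mod 8); ε(u)ε(v)=0·0, αω(v)=-1·1, βω(u)=-2·1; sum ≡ 1  ⇒  -1.
|Ram(-1190, -33915)| = 4, even; anisotropic at {2, 7, 17, ∞}.

[2, 7, 17, inf]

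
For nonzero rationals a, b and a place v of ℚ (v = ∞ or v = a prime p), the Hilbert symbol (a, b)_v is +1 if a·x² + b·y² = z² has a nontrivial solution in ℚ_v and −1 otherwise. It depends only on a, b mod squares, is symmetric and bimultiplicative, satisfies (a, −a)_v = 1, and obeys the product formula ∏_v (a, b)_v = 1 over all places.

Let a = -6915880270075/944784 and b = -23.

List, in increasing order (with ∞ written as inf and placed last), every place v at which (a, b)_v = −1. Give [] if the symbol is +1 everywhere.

(a, b) ≡ (-29563, -23) mod (ℚ^×)²; places V = {2, 3, 5, 7, 17, 19, 23, 37, 47, ∞}.
(a,b)_17: α=1, u≡5; β=0, v≡11 (mod 17); (5|17)=-1, (11|17)=-1; sign (−1)^0·-1^0·-1^1 = -1.
(a,b)_23: α=2, u≡17; β=1, v≡22 (mod 23); (17|23)=-1, (22|23)=-1; sign (−1)^0·-1^1·-1^2 = -1.
(a,b)_37: α=1, u≡22; β=0, v≡14 (mod 37); (22|37)=-1, (14|37)=-1; sign (−1)^0·-1^0·-1^1 = -1.
(a,b)_5: α=2, u≡3; β=0, v≡2 (mod 5); (3|5)=-1, (2|5)=-1; sign (−1)^0·-1^0·-1^2 = +1.
(a,b)_2: α=-4, β=0; u≡5, v≡1 (mod 8); ε(u)ε(v)=0·0, αω(v)=-4·0, βω(u)=0·1; sum ≡ 0  ⇒  +1.
(a,b)_3: α=-10, u≡2; β=0, v≡1 (mod 3); (2|3)=-1, (1|3)=+1; sign (−1)^0·-1^0·+1^-10 = +1.
(a,b)_47: α=1, u≡15; β=0, v≡24 (mod 47); (15|47)=-1, (24|47)=+1; sign (−1)^0·-1^0·+1^1 = +1.
(a,b)_∞: sgn(-29563)=−, sgn(-23)=−, so -1.
(a,b)_19: α=2, u≡16; β=0, v≡15 (mod 19); (16|19)=+1, (15|19)=-1; sign (−1)^0·+1^0·-1^2 = +1.
(a,b)_7: α=2, u≡5; β=0, v≡5 (mod 7); (5|7)=-1, (5|7)=-1; sign (−1)^0·-1^0·-1^2 = +1.
(-29563, -23 / ℚ) ramifies at {17, 23, 37, ∞}: a division algebra.

[17, 23, 37, inf]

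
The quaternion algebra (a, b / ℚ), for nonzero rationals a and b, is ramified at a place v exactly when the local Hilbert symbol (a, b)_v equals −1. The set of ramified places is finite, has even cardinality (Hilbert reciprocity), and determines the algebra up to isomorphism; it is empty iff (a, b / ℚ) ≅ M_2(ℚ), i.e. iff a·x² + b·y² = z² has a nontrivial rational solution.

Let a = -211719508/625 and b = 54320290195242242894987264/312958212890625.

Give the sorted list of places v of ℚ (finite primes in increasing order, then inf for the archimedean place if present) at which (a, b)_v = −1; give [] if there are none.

(a, b) ≡ (-437437, 11) mod (ℚ^×)²; places V = {2, 3, 5, 7, 11, 13, 17, 19, 23, 37, 41, ∞}.
(a,b)_11: α=3, u≡4; β=7, v≡5 (mod 11); (4|11)=+1, (5|11)=+1; sign (−1)^1·+1^7·+1^3 = -1.
(a,b)_2: α=2, β=20; u≡3, v≡3 (mod 8); ε(u)ε(v)=1·1, αω(v)=2·1, βω(u)=20·1; sum ≡ 1  ⇒  -1.
(a,b)_3: α=0, u≡2; β=-4, v≡2 (mod 3); (2|3)=-1, (2|3)=-1; sign (−1)^0·-1^-4·-1^0 = +1.
(a,b)_17: α=0, u≡3; β=-2, v≡6 (mod 17); (3|17)=-1, (6|17)=-1; sign (−1)^0·-1^-2·-1^0 = +1.
(a,b)_5: α=-4, u≡2; β=-10, v≡4 (mod 5); (2|5)=-1, (4|5)=+1; sign (−1)^0·-1^-10·+1^-4 = +1.
(a,b)_∞: sgn(-437437)=−, sgn(11)=+, so +1.
(a,b)_41: α=0, u≡31; β=2, v≡6 (mod 41); (31|41)=+1, (6|41)=-1; sign (−1)^0·+1^2·-1^0 = +1.
(a,b)_7: α=1, u≡6; β=2, v≡4 (mod 7); (6|7)=-1, (4|7)=+1; sign (−1)^0·-1^2·+1^1 = +1.
(a,b)_13: α=1, u≡11; β=2, v≡7 (mod 13); (11|13)=-1, (7|13)=-1; sign (−1)^0·-1^2·-1^1 = -1.
(a,b)_19: α=1, u≡6; β=2, v≡6 (mod 19); (6|19)=+1, (6|19)=+1; sign (−1)^0·+1^2·+1^1 = +1.
(a,b)_23: α=1, u≡12; β=2, v≡20 (mod 23); (12|23)=+1, (20|23)=-1; sign (−1)^0·+1^2·-1^1 = -1.
(a,b)_37: α=0, u≡8; β=-2, v≡1 (mod 37); (8|37)=-1, (1|37)=+1; sign (−1)^0·-1^-2·+1^0 = +1.
Ram(-437437, 11) = {2, 11, 13, 23}; no ℚ_2-point on the conic.

[2, 11, 13, 23]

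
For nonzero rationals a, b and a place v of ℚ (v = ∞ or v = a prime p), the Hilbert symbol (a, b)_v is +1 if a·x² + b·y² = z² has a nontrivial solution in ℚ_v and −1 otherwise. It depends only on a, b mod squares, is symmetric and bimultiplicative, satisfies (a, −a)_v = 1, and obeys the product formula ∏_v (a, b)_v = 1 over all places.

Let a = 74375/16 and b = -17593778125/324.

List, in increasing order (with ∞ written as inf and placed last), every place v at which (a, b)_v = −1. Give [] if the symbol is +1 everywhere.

[2, 17]

Mod squares: a ≡ 119, b ≡ -805. Check v ∈ {∞, 2, 3, 5, 7, 11, 17, 23}.
v=∞: 119 > 0 and -805 < 0  ⇒  (a,b)_∞ = +1.
v=7: a=7^1·(≡3), b=7^1·(≡2) mod 7; (3|7)=-1, (2|7)=+1; (−1)^{1·1·3}·(-1)^1·(+1)^1 = +1.
v=11: a=11^0·(≡3), b=11^2·(≡9) mod 11; (3|11)=+1, (9|11)=+1; (−1)^{0·2·5}·(+1)^2·(+1)^0 = +1.
v=5: a=5^4·(≡4), b=5^5·(≡4) mod 5; (4|5)=+1, (4|5)=+1; (−1)^{4·5·2}·(+1)^5·(+1)^4 = +1.
v=23: a=23^0·(≡1), b=23^1·(≡14) mod 23; (1|23)=+1, (14|23)=-1; (−1)^{0·1·11}·(+1)^1·(-1)^0 = +1.
v=3: a=3^0·(≡2), b=3^-4·(≡2) mod 3; (2|3)=-1, (2|3)=-1; (−1)^{0·-4·1}·(-1)^-4·(-1)^0 = +1.
v=17: a=17^1·(≡11), b=17^2·(≡14) mod 17; (11|17)=-1, (14|17)=-1; (−1)^{1·2·8}·(-1)^2·(-1)^1 = -1.
v=2: v_2(a)=-4, v_2(b)=-2; units ≡ 7, 3 (mod 8); ε·ε+αω+βω = 1·1+-4·1+-2·0 ≡ 1  ⇒  (a,b)_2 = -1.
|Ram(119, -805)| = 2, even; anisotropic at {2, 17}.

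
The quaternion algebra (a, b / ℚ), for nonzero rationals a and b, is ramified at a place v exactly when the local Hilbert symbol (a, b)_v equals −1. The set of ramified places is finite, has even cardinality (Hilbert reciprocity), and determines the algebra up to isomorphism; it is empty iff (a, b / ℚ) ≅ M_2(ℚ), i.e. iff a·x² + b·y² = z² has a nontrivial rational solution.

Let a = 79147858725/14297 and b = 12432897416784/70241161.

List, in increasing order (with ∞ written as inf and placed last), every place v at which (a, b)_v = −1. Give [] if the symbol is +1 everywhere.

(a, b) ≡ (12597, 741) mod (ℚ^×)²; places V = {2, 3, 5, 13, 17, 19, 29, 47, 53, ∞}.
(a,b)_19: α=1, u≡17; β=1, v≡6 (mod 19); (17|19)=+1, (6|19)=+1; sign (−1)^1·+1^1·+1^1 = -1.
(a,b)_5: α=2, u≡2; β=0, v≡4 (mod 5); (2|5)=-1, (4|5)=+1; sign (−1)^0·-1^0·+1^2 = +1.
(a,b)_17: α=-1, u≡14; β=-4, v≡12 (mod 17); (14|17)=-1, (12|17)=-1; sign (−1)^0·-1^-4·-1^-1 = -1.
(a,b)_∞: sgn(12597)=+, sgn(741)=+, so +1.
(a,b)_2: α=0, β=4; u≡5, v≡5 (mod 8); ε(u)ε(v)=0·0, αω(v)=0·1, βω(u)=4·1; sum ≡ 0  ⇒  +1.
(a,b)_53: α=2, u≡10; β=2, v≡9 (mod 53); (10|53)=+1, (9|53)=+1; sign (−1)^0·+1^2·+1^2 = +1.
(a,b)_47: α=0, u≡6; β=2, v≡3 (mod 47); (6|47)=+1, (3|47)=+1; sign (−1)^0·+1^2·+1^0 = +1.
(a,b)_3: α=3, u≡2; β=1, v≡1 (mod 3); (2|3)=-1, (1|3)=+1; sign (−1)^1·-1^1·+1^3 = +1.
(a,b)_29: α=-2, u≡3; β=-2, v≡22 (mod 29); (3|29)=-1, (22|29)=+1; sign (−1)^0·-1^-2·+1^-2 = +1.
(a,b)_13: α=3, u≡2; β=3, v≡8 (mod 13); (2|13)=-1, (8|13)=-1; sign (−1)^0·-1^3·-1^3 = +1.
Ram(12597, 741) = {17, 19}; no ℚ_17-point on the conic.

[17, 19]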